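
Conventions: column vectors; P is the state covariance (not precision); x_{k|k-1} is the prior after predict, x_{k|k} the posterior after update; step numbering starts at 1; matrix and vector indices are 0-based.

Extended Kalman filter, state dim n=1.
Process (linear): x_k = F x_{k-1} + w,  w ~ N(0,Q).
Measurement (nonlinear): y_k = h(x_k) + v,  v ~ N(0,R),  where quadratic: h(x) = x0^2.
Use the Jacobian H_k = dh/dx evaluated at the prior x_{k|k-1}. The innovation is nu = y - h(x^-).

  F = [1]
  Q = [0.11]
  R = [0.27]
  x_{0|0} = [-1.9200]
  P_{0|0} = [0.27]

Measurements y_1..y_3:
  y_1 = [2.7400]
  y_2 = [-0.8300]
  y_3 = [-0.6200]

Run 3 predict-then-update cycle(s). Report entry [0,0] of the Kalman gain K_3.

step 1: x^-=[-1.9200]  P^-=[0.3800]  H_jac=[-3.8400]  S=[5.8733]  K=[-0.2484]  nu=[-0.9464]  x^+=[-1.6849]  P^+=[0.0175]
step 2: x^-=[-1.6849]  P^-=[0.1275]  H_jac=[-3.3697]  S=[1.7174]  K=[-0.2501]  nu=[-3.6688]  x^+=[-0.7673]  P^+=[0.0200]
step 3: x^-=[-0.7673]  P^-=[0.1300]  H_jac=[-1.5346]  S=[0.5762]  K=[-0.3463]  nu=[-1.2087]  x^+=[-0.3487]  P^+=[0.0609]

K[0,0] = -0.3463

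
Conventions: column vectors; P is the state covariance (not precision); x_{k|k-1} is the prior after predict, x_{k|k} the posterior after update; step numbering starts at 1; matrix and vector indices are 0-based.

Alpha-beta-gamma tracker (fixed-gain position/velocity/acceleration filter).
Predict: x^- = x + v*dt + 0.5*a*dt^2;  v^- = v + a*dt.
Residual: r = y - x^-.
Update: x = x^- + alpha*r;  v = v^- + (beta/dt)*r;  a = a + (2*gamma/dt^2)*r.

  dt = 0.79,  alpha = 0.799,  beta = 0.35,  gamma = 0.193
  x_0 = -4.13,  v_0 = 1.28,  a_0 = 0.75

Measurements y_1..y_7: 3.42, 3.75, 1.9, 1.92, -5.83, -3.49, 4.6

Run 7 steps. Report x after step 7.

step 1: x_pred=-2.8848  r=6.3048  x^+=2.1527  v^+=4.6657  a^+=4.6494
step 2: x_pred=7.2895  r=-3.5395  x^+=4.4614  v^+=6.7707  a^+=2.4603
step 3: x_pred=10.5780  r=-8.6780  x^+=3.6443  v^+=4.8696  a^+=-2.9070
step 4: x_pred=6.5841  r=-4.6641  x^+=2.8575  v^+=0.5067  a^+=-5.7917
step 5: x_pred=1.4505  r=-7.2805  x^+=-4.3666  v^+=-7.2943  a^+=-10.2946
step 6: x_pred=-13.3415  r=9.8515  x^+=-5.4702  v^+=-11.0624  a^+=-4.2015
step 7: x_pred=-15.5206  r=20.1206  x^+=0.5558  v^+=-5.4674  a^+=8.2429

x_post = 0.5558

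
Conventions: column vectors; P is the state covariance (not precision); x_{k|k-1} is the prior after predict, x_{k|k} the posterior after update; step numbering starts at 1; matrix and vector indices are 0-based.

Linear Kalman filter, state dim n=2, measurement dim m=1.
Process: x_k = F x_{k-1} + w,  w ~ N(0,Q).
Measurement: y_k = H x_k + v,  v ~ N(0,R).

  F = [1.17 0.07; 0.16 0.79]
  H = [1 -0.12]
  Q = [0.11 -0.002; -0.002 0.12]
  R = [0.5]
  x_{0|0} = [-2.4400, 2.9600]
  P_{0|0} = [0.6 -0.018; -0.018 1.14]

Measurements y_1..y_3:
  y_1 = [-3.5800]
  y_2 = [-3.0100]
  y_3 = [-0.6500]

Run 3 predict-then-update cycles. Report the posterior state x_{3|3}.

x_post = [-2.0804, 0.8390]

step 1: x^-=[-2.6476, 1.9480]  P^-=[0.9340 0.1565; 0.1565 0.8423]  S=[1.4085]  K=[0.6497; 0.0394]  nu=[-0.6986]  x^+=[-3.1015, 1.9205]  P^+=[0.3393 0.1205; 0.1205 0.8401]
step 2: x^-=[-3.4944, 1.0209]  P^-=[0.5984 0.2207; 0.2207 0.6835]  S=[1.0552]  K=[0.5419; 0.1314]  nu=[0.6069]  x^+=[-3.1655, 1.1007]  P^+=[0.2884 0.1455; 0.1455 0.6652]
step 3: x^-=[-3.6266, 0.3631]  P^-=[0.5319 0.2249; 0.2249 0.5793]  S=[0.9863]  K=[0.5120; 0.1576]  nu=[3.0201]  x^+=[-2.0804, 0.8390]  P^+=[0.2734 0.1454; 0.1454 0.5549]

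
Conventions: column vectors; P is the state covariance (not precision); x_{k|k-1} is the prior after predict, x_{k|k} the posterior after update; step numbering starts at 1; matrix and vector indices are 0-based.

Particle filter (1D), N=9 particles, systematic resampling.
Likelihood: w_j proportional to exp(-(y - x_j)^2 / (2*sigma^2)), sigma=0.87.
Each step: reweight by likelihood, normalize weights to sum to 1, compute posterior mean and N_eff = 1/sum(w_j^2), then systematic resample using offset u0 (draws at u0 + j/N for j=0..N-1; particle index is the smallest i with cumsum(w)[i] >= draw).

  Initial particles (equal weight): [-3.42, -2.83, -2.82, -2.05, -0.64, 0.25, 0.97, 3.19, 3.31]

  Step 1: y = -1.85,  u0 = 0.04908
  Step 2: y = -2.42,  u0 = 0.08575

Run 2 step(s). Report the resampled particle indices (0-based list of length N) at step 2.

resampled_idx = [1, 1, 2, 3, 4, 5, 6, 7, 7]

step 1: w=[0.0733, 0.1981, 0.2006, 0.3638, 0.1420, 0.0203, 0.0020, 0.0000, 0.0000]  mean=-2.2066  Neff=4.2059  idx=[0, 1, 1, 2, 3, 3, 3, 3, 4]
step 2: w=[0.0740, 0.1281, 0.1281, 0.1288, 0.1308, 0.1308, 0.1308, 0.1308, 0.0177]  mean=-2.4255  Neff=8.0859  idx=[1, 1, 2, 3, 4, 5, 6, 7, 7]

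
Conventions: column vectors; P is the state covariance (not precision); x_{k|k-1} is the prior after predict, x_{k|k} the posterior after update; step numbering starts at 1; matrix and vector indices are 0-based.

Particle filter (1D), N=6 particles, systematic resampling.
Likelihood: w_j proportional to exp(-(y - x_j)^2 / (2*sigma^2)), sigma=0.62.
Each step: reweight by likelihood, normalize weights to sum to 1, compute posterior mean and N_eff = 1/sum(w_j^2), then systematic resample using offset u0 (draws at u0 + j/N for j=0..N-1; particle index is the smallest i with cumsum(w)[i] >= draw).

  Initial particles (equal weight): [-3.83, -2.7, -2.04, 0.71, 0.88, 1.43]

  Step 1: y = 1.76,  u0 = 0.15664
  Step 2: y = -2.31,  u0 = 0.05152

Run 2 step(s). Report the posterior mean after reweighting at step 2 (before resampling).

step 1: w=[0.0000, 0.0000, 0.0000, 0.1620, 0.2482, 0.5898]  mean=1.1769  Neff=2.2950  idx=[3, 4, 5, 5, 5, 5]
step 2: w=[0.7934, 0.2010, 0.0014, 0.0014, 0.0014, 0.0014]  mean=0.7482  Neff=1.4929  idx=[0, 0, 0, 0, 0, 1]

post_mean = 0.7482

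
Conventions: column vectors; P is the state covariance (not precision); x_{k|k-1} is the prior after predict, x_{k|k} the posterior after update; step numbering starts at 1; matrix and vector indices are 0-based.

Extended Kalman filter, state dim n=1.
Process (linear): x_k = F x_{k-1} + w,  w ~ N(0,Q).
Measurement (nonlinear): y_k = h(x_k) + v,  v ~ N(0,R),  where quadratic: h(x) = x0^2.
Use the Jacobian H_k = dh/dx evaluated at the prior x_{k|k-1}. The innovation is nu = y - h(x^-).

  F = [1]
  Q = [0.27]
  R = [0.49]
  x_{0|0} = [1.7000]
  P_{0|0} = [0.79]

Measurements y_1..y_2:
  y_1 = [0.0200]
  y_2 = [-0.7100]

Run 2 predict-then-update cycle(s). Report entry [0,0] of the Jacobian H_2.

H_jac[0,0] = 1.7767

step 1: x^-=[1.7000]  P^-=[1.0600]  H_jac=[3.4000]  S=[12.7436]  K=[0.2828]  nu=[-2.8700]  x^+=[0.8883]  P^+=[0.0408]
step 2: x^-=[0.8883]  P^-=[0.3108]  H_jac=[1.7767]  S=[1.4709]  K=[0.3754]  nu=[-1.4991]  x^+=[0.3256]  P^+=[0.1035]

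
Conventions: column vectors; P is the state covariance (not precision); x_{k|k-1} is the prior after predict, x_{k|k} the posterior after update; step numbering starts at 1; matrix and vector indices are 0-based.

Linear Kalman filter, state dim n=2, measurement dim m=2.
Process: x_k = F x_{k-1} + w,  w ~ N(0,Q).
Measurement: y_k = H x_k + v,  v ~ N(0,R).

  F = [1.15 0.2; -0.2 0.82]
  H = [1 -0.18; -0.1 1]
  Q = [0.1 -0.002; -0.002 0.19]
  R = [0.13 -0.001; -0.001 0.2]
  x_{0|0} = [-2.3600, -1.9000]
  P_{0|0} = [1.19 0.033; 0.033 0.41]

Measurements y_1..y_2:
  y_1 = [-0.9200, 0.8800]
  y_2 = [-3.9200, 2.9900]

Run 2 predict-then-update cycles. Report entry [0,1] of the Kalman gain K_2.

step 1: x^-=[-3.0940, -1.0860]  P^-=[1.7054 -0.1787; -0.1787 0.5025]  S=[1.9160 -0.4439; -0.4439 0.7552]  K=[0.9258 0.0817; 0.0222 0.7020]  nu=[1.9785, 1.6566]  x^+=[-1.1269, 0.1208]  P^+=[0.1253 0.0280; 0.0280 0.1432]
step 2: x^-=[-1.2718, 0.3244]  P^-=[0.2843 0.0179; 0.0179 0.2821]  S=[0.4170 -0.0620; -0.0620 0.4814]  K=[0.6839 0.0662; 0.0079 0.5833]  nu=[-2.5898, 2.5384]  x^+=[-2.8749, 1.7848]  P^+=[0.0928 0.0218; 0.0218 0.1188]

K[0,1] = 0.0662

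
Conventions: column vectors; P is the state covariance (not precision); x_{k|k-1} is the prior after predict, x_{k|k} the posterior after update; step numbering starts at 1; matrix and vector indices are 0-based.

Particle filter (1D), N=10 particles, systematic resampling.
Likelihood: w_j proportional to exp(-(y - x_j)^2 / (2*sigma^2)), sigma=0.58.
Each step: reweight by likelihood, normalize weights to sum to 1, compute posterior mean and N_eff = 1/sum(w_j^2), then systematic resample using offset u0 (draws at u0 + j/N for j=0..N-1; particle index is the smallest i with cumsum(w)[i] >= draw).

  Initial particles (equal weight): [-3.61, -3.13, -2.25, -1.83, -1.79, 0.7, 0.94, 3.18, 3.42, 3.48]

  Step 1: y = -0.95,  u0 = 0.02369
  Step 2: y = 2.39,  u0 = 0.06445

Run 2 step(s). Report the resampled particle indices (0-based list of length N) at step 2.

resampled_idx = [1, 3, 4, 5, 6, 6, 7, 8, 8, 9]

step 1: w=[0.0000, 0.0011, 0.1052, 0.4102, 0.4544, 0.0227, 0.0064, 0.0000, 0.0000, 0.0000]  mean=-1.7824  Neff=2.5884  idx=[2, 3, 3, 3, 3, 4, 4, 4, 4, 4]
step 2: w=[0.0003, 0.0817, 0.0817, 0.0817, 0.0817, 0.1346, 0.1346, 0.1346, 0.1346, 0.1346]  mean=-1.8032  Neff=8.5281  idx=[1, 3, 4, 5, 6, 6, 7, 8, 8, 9]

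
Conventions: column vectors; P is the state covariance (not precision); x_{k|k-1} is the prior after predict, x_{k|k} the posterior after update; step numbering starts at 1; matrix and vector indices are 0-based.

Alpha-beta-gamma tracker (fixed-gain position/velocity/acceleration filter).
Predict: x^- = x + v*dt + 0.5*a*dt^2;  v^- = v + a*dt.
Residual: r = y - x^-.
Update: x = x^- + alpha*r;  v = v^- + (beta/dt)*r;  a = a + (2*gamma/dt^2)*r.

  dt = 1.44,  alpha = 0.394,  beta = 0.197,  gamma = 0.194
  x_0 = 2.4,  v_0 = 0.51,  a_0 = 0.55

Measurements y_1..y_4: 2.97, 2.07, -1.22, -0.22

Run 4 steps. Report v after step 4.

step 1: x_pred=3.7046  r=-0.7346  x^+=3.4152  v^+=1.2015  a^+=0.4125
step 2: x_pred=5.5731  r=-3.5031  x^+=4.1929  v^+=1.3163  a^+=-0.2429
step 3: x_pred=5.8365  r=-7.0565  x^+=3.0562  v^+=0.0011  a^+=-1.5633
step 4: x_pred=1.4370  r=-1.6570  x^+=0.7841  v^+=-2.4767  a^+=-1.8734

v_post = -2.4767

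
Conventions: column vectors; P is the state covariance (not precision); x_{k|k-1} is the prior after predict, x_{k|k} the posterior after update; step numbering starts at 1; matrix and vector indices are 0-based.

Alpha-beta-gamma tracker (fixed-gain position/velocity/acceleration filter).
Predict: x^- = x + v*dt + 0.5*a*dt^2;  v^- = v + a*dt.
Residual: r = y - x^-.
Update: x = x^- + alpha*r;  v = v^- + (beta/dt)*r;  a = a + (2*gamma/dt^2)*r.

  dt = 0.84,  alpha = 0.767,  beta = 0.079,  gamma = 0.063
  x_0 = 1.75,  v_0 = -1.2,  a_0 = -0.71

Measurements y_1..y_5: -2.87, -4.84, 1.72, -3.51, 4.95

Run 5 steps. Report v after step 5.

step 1: x_pred=0.4915  r=-3.3615  x^+=-2.0868  v^+=-2.1125  a^+=-1.3103
step 2: x_pred=-4.3236  r=-0.5164  x^+=-4.7197  v^+=-3.2617  a^+=-1.4025
step 3: x_pred=-7.9543  r=9.6743  x^+=-0.5341  v^+=-3.5300  a^+=0.3251
step 4: x_pred=-3.3846  r=-0.1254  x^+=-3.4808  v^+=-3.2687  a^+=0.3027
step 5: x_pred=-6.1197  r=11.0697  x^+=2.3708  v^+=-1.9734  a^+=2.2794

v_post = -1.9734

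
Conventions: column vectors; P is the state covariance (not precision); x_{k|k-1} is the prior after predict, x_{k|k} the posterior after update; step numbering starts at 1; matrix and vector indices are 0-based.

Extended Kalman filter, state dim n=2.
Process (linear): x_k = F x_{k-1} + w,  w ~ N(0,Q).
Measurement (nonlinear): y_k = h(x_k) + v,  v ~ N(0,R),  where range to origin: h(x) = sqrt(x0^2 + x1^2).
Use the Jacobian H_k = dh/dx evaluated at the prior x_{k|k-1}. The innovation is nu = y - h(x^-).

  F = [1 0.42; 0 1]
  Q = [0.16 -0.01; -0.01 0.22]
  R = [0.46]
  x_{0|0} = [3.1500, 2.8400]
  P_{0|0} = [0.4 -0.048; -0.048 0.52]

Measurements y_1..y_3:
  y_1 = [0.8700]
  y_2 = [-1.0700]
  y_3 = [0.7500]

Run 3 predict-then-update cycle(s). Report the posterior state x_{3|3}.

step 1: x^-=[4.3428, 2.8400]  P^-=[0.6114 0.1604; 0.1604 0.7400]  H_jac=[0.8369 0.5473]  S=[1.2569]  K=[0.4770; 0.4290]  nu=[-4.3190]  x^+=[2.2828, 0.9870]  P^+=[0.3255 -0.0968; -0.0968 0.5086]
step 2: x^-=[2.6973, 0.9870]  P^-=[0.4939 0.1068; 0.1068 0.7286]  H_jac=[0.9391 0.3436]  S=[1.0505]  K=[0.4764; 0.3338]  nu=[-3.9422]  x^+=[0.8191, -0.3290]  P^+=[0.2554 -0.0603; -0.0603 0.6116]
step 3: x^-=[0.6809, -0.3290]  P^-=[0.4727 0.1866; 0.1866 0.8316]  H_jac=[0.9004 -0.4351]  S=[0.8544]  K=[0.4031; -0.2268]  nu=[-0.0063]  x^+=[0.6784, -0.3276]  P^+=[0.3338 0.2647; 0.2647 0.7876]

x_post = [0.6784, -0.3276]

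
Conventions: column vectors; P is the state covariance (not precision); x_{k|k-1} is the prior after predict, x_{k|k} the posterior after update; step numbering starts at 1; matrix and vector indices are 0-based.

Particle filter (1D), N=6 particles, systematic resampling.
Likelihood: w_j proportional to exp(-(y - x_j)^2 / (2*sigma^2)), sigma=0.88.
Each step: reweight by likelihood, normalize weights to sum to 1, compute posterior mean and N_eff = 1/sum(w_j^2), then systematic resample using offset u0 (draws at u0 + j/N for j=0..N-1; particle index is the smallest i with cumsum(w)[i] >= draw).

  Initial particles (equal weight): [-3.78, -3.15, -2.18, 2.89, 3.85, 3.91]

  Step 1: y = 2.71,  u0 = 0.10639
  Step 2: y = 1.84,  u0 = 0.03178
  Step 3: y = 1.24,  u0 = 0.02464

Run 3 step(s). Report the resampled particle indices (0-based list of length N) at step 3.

resampled_idx = [0, 1, 2, 3, 4, 5]

step 1: w=[0.0000, 0.0000, 0.0000, 0.5422, 0.2393, 0.2185]  mean=3.3426  Neff=2.5062  idx=[3, 3, 3, 4, 4, 5]
step 2: w=[0.2917, 0.2917, 0.2917, 0.0438, 0.0438, 0.0374]  mean=3.0122  Neff=3.8390  idx=[0, 0, 1, 1, 2, 2]
step 3: w=[0.1667, 0.1667, 0.1667, 0.1667, 0.1667, 0.1667]  mean=2.8900  Neff=6.0000  idx=[0, 1, 2, 3, 4, 5]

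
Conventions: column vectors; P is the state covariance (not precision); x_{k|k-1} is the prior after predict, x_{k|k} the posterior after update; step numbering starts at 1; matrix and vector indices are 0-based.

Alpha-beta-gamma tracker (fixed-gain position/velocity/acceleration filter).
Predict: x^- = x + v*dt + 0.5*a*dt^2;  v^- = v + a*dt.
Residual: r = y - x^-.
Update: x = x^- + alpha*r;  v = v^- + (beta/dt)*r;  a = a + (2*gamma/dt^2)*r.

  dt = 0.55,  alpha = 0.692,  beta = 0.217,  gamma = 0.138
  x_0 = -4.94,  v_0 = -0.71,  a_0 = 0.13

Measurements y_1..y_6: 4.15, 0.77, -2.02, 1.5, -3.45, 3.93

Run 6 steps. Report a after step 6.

step 1: x_pred=-5.3108  r=9.4608  x^+=1.2361  v^+=3.0942  a^+=8.7620
step 2: x_pred=4.2631  r=-3.4931  x^+=1.8459  v^+=6.5351  a^+=5.5749
step 3: x_pred=6.2834  r=-8.3034  x^+=0.5375  v^+=6.3253  a^+=-2.0011
step 4: x_pred=3.7137  r=-2.2137  x^+=2.1818  v^+=4.3513  a^+=-4.0209
step 5: x_pred=3.9668  r=-7.4168  x^+=-1.1656  v^+=-0.7865  a^+=-10.7880
step 6: x_pred=-3.2299  r=7.1599  x^+=1.7248  v^+=-3.8950  a^+=-4.2553

a_post = -4.2553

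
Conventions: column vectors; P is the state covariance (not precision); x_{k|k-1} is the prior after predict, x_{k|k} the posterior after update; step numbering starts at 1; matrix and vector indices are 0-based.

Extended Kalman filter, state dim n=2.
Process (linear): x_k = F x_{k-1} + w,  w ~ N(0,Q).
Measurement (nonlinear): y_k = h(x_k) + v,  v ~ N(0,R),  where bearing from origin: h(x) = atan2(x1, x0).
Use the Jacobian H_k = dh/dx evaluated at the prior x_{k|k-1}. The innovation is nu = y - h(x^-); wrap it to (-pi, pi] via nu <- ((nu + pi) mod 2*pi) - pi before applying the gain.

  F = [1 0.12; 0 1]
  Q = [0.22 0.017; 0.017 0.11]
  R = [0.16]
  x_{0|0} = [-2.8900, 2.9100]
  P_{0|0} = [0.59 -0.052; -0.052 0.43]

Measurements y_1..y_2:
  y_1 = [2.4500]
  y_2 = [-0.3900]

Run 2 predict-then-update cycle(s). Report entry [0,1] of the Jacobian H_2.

H_jac[0,1] = -0.1729

step 1: x^-=[-2.5408, 2.9100]  P^-=[0.8037 0.0166; 0.0166 0.5400]  H_jac=[-0.1950 -0.1703]  S=[0.2073]  K=[-0.7696; -0.4591]  nu=[0.1614]  x^+=[-2.6650, 2.8359]  P^+=[0.6809 -0.0566; -0.0566 0.4963]
step 2: x^-=[-2.3247, 2.8359]  P^-=[0.8945 0.0199; 0.0199 0.6063]  H_jac=[-0.2109 -0.1729]  S=[0.2194]  K=[-0.8757; -0.4970]  nu=[-2.6475]  x^+=[-0.0064, 4.1517]  P^+=[0.7263 -0.0756; -0.0756 0.5521]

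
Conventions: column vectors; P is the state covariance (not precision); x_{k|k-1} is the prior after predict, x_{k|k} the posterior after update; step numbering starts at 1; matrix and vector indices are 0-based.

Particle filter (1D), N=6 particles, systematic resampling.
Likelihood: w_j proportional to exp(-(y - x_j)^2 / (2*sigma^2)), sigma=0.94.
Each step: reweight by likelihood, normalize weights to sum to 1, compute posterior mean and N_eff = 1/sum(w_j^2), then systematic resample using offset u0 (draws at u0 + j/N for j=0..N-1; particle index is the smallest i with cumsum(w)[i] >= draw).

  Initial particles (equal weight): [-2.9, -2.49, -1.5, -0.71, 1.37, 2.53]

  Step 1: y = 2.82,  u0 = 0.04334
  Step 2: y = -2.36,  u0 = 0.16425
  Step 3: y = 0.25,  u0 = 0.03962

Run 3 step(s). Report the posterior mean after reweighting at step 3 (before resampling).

step 1: w=[0.0000, 0.0000, 0.0000, 0.0007, 0.2418, 0.7575]  mean=2.2473  Neff=1.5815  idx=[4, 4, 5, 5, 5, 5]
step 2: w=[0.4965, 0.4965, 0.0017, 0.0017, 0.0017, 0.0017]  mean=1.3780  Neff=2.0280  idx=[0, 0, 1, 1, 1, 4]
step 3: w=[0.1958, 0.1958, 0.1958, 0.1958, 0.1958, 0.0210]  mean=1.3944  Neff=5.2050  idx=[0, 1, 1, 2, 3, 4]

post_mean = 1.3944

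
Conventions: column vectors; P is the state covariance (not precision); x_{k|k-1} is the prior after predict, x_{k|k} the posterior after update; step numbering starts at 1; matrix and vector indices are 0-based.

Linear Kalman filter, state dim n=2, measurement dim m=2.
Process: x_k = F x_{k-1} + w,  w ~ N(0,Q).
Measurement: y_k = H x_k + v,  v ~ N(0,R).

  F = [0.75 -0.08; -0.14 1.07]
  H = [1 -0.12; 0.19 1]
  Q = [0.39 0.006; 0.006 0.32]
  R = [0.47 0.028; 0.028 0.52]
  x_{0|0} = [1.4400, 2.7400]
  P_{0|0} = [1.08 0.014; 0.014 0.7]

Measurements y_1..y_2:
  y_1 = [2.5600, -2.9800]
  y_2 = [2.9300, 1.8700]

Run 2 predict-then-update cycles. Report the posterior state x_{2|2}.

step 1: x^-=[0.8608, 2.7302]  P^-=[1.0003 -0.1559; -0.1559 1.1384]  S=[1.5241 -0.0709; -0.0709 1.6353]  K=[0.6709 0.0500; -0.1607 0.6711]  nu=[2.0268, -5.8738]  x^+=[1.9271, -1.5372]  P^+=[0.3149 -0.0151; -0.0151 0.3473]
step 2: x^-=[1.5683, -1.9146]  P^-=[0.5712 -0.0691; -0.0691 0.7283]  S=[1.0682 -0.0184; -0.0184 1.2427]  K=[0.5431 0.0398; -0.1366 0.5735]  nu=[1.1319, 3.4867]  x^+=[2.3218, -0.0696]  P^+=[0.2549 -0.0125; -0.0125 0.2968]

x_post = [2.3218, -0.0696]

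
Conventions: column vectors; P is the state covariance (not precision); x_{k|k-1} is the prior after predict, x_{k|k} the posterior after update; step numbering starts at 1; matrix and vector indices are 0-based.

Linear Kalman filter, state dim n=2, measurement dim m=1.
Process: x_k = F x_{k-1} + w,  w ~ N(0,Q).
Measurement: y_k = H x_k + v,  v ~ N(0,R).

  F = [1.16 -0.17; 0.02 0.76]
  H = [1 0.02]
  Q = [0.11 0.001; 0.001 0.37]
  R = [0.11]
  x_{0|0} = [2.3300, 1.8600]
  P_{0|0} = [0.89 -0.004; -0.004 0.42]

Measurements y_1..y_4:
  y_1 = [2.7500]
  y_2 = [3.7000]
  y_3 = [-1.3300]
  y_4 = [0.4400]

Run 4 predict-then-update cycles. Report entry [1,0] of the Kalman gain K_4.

step 1: x^-=[2.3866, 1.4602]  P^-=[1.3213 -0.0361; -0.0361 0.6128]  S=[1.4301]  K=[0.9234; -0.0167]  nu=[0.3342]  x^+=[2.6952, 1.4546]  P^+=[0.1019 -0.0141; -0.0141 0.6124]
step 2: x^-=[2.8791, 1.1594]  P^-=[0.2703 -0.0881; -0.0881 0.7234]  S=[0.3771]  K=[0.7122; -0.1954]  nu=[0.7977]  x^+=[3.4472, 1.0036]  P^+=[0.0791 -0.0357; -0.0357 0.7090]
step 3: x^-=[3.8282, 0.8317]  P^-=[0.2509 -0.1201; -0.1201 0.7784]  S=[0.3564]  K=[0.6973; -0.2932]  nu=[-5.1748]  x^+=[0.2200, 2.3491]  P^+=[0.0776 -0.0472; -0.0472 0.7478]
step 4: x^-=[-0.1441, 1.7897]  P^-=[0.2547 -0.1353; -0.1353 0.8005]  S=[0.3596]  K=[0.7008; -0.3316]  nu=[0.5483]  x^+=[0.2401, 1.6078]  P^+=[0.0781 -0.0517; -0.0517 0.7610]

K[1,0] = -0.3316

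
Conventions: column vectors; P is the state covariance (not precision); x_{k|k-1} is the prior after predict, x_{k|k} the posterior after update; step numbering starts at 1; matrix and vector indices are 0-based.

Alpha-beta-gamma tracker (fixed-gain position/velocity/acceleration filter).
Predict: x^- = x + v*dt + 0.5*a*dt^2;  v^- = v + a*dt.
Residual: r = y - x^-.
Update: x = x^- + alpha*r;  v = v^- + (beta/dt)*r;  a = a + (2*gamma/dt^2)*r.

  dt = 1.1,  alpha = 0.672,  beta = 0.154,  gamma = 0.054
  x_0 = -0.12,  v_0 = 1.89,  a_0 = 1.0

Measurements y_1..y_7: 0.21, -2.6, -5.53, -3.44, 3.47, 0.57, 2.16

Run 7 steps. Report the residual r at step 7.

step 1: x_pred=2.5640  r=-2.3540  x^+=0.9821  v^+=2.6604  a^+=0.7899
step 2: x_pred=4.3865  r=-6.9865  x^+=-0.3084  v^+=2.5512  a^+=0.1663
step 3: x_pred=2.5985  r=-8.1285  x^+=-2.8638  v^+=1.5962  a^+=-0.5592
step 4: x_pred=-1.4464  r=-1.9936  x^+=-2.7861  v^+=0.7019  a^+=-0.7372
step 5: x_pred=-2.4600  r=5.9300  x^+=1.5250  v^+=0.7212  a^+=-0.2079
step 6: x_pred=2.1926  r=-1.6226  x^+=1.1022  v^+=0.2654  a^+=-0.3527
step 7: x_pred=1.1808  r=0.9792  x^+=1.8388  v^+=0.0145  a^+=-0.2653

resid = 0.9792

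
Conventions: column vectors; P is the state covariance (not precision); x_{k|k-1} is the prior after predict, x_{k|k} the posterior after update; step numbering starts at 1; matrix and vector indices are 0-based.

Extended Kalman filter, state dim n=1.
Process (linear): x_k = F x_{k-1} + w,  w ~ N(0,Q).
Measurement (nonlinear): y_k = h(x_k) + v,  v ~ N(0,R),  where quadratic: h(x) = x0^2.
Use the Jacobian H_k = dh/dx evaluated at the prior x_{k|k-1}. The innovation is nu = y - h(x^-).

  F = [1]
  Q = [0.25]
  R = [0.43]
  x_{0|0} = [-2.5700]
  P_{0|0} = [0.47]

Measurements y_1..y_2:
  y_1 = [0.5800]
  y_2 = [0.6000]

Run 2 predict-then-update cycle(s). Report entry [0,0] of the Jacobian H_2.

step 1: x^-=[-2.5700]  P^-=[0.7200]  H_jac=[-5.1400]  S=[19.4521]  K=[-0.1903]  nu=[-6.0249]  x^+=[-1.4238]  P^+=[0.0159]
step 2: x^-=[-1.4238]  P^-=[0.2659]  H_jac=[-2.8475]  S=[2.5861]  K=[-0.2928]  nu=[-1.4271]  x^+=[-1.0059]  P^+=[0.0442]

H_jac[0,0] = -2.8475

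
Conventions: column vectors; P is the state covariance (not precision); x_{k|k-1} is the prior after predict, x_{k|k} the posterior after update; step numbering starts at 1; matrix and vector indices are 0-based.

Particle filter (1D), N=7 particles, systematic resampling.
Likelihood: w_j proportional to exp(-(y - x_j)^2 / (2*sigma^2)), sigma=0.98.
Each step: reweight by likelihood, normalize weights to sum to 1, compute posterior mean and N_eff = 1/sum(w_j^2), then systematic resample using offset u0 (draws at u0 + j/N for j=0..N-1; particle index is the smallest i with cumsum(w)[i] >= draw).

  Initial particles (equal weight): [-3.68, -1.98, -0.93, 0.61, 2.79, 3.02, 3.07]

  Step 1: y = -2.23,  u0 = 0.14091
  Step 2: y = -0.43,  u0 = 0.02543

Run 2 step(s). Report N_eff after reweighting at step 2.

N_eff = 4.7384

step 1: w=[0.1932, 0.5587, 0.2394, 0.0087, 0.0000, 0.0000, 0.0000]  mean=-2.0345  Neff=2.4577  idx=[0, 1, 1, 1, 1, 2, 3]
step 2: w=[0.0016, 0.1103, 0.1103, 0.1103, 0.1103, 0.3381, 0.2193]  mean=-1.0597  Neff=4.7384  idx=[1, 2, 3, 5, 5, 5, 6]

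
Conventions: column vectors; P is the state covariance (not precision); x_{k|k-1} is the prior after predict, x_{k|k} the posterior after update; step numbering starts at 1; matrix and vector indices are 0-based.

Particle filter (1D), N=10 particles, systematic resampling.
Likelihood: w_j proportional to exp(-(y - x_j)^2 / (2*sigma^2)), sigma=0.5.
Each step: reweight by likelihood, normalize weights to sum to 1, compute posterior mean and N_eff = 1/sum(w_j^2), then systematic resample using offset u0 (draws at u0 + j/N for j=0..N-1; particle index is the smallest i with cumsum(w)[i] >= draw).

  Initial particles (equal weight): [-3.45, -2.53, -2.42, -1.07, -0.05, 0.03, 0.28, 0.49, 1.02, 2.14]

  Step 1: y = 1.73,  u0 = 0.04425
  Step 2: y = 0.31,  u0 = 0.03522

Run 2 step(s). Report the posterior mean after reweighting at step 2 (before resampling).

step 1: w=[0.0000, 0.0000, 0.0000, 0.0000, 0.0015, 0.0027, 0.0130, 0.0403, 0.3186, 0.6238]  mean=1.6834  Neff=2.0306  idx=[7, 8, 8, 8, 9, 9, 9, 9, 9, 9]
step 2: w=[0.4596, 0.1789, 0.1789, 0.1789, 0.0006, 0.0006, 0.0006, 0.0006, 0.0006, 0.0006]  mean=0.7805  Neff=3.2544  idx=[0, 0, 0, 0, 0, 1, 1, 2, 3, 3]

post_mean = 0.7805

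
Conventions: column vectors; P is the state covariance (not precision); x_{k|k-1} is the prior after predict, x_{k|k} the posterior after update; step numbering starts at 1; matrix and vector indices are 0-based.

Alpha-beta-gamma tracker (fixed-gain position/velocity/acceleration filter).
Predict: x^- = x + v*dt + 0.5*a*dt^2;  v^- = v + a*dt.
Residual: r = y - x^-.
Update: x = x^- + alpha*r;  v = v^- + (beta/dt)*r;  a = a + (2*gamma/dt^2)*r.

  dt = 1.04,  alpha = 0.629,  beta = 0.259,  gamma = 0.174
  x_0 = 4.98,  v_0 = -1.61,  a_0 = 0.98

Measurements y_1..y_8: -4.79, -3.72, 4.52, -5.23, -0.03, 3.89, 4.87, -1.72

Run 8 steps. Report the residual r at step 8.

step 1: x_pred=3.8356  r=-8.6256  x^+=-1.5899  v^+=-2.7389  a^+=-1.7952
step 2: x_pred=-5.4092  r=1.6892  x^+=-4.3467  v^+=-4.1853  a^+=-1.2517
step 3: x_pred=-9.3763  r=13.8963  x^+=-0.6355  v^+=-2.0264  a^+=3.2193
step 4: x_pred=-1.0019  r=-4.2281  x^+=-3.6614  v^+=0.2688  a^+=1.8590
step 5: x_pred=-2.3765  r=2.3465  x^+=-0.9005  v^+=2.7865  a^+=2.6140
step 6: x_pred=3.4110  r=0.4790  x^+=3.7123  v^+=5.6243  a^+=2.7681
step 7: x_pred=11.0585  r=-6.1885  x^+=7.1660  v^+=6.9619  a^+=0.7769
step 8: x_pred=14.8265  r=-16.5465  x^+=4.4187  v^+=3.6492  a^+=-4.5468

resid = -16.5465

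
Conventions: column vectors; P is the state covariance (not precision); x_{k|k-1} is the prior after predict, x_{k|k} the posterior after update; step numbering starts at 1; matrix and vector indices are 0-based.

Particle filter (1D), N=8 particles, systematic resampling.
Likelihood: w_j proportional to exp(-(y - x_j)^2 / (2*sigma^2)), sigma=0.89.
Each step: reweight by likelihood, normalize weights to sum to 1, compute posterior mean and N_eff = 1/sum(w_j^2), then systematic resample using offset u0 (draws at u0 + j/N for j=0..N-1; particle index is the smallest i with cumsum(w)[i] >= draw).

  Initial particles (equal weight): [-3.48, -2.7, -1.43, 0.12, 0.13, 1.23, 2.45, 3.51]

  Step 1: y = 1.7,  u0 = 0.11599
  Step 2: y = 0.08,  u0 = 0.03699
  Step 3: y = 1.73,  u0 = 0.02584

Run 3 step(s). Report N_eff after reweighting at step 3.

step 1: w=[0.0000, 0.0000, 0.0010, 0.0977, 0.0997, 0.4108, 0.3311, 0.0597]  mean=1.5495  Neff=3.3171  idx=[4, 5, 5, 5, 6, 6, 6, 7]
step 2: w=[0.4182, 0.1818, 0.1818, 0.1818, 0.0121, 0.0121, 0.0121, 0.0002]  mean=0.8148  Neff=3.6437  idx=[0, 0, 0, 0, 1, 2, 3, 3]
step 3: w=[0.0472, 0.0472, 0.0472, 0.0472, 0.2028, 0.2028, 0.2028, 0.2028]  mean=1.0224  Neff=5.7657  idx=[0, 3, 4, 5, 5, 6, 6, 7]

N_eff = 5.7657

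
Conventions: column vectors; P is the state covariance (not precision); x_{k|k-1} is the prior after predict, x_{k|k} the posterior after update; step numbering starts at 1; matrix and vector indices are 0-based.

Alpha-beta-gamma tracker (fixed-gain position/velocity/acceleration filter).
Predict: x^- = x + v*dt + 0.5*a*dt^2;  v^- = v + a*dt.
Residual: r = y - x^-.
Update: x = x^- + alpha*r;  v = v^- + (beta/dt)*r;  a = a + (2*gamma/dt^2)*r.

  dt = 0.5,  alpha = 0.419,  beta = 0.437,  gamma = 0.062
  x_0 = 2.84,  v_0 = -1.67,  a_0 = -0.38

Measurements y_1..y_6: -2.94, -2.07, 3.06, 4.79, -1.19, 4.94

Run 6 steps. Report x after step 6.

step 1: x_pred=1.9575  r=-4.8975  x^+=-0.0946  v^+=-6.1404  a^+=-2.8092
step 2: x_pred=-3.5159  r=1.4459  x^+=-2.9101  v^+=-6.2813  a^+=-2.0920
step 3: x_pred=-6.3122  r=9.3722  x^+=-2.3853  v^+=0.8640  a^+=2.5566
step 4: x_pred=-1.6337  r=6.4237  x^+=1.0579  v^+=7.7566  a^+=5.7428
step 5: x_pred=5.6540  r=-6.8440  x^+=2.7864  v^+=4.6463  a^+=2.3481
step 6: x_pred=5.4031  r=-0.4631  x^+=5.2090  v^+=5.4157  a^+=2.1185

x_post = 5.2090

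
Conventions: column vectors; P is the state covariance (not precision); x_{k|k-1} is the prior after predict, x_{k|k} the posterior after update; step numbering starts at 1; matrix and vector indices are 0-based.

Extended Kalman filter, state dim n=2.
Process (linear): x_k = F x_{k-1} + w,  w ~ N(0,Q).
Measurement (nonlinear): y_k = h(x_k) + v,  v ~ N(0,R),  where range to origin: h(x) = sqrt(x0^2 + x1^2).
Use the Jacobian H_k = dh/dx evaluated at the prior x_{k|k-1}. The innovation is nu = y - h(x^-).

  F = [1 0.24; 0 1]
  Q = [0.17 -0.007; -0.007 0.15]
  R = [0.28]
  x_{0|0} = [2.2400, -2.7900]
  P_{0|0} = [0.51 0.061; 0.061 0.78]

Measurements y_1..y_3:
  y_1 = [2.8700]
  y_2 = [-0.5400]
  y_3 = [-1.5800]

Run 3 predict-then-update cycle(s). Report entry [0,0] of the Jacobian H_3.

step 1: x^-=[1.5704, -2.7900]  P^-=[0.7542 0.2412; 0.2412 0.9300]  H_jac=[0.4905 -0.8714]  S=[0.9615]  K=[0.1661; -0.7198]  nu=[-0.3316]  x^+=[1.5153, -2.5513]  P^+=[0.7277 0.3562; 0.3562 0.4318]
step 2: x^-=[0.9030, -2.5513]  P^-=[1.0935 0.4528; 0.4528 0.5818]  H_jac=[0.3337 -0.9427]  S=[0.6339]  K=[-0.0978; -0.6269]  nu=[-3.2464]  x^+=[1.2206, -0.5163]  P^+=[1.0874 0.4139; 0.4139 0.3327]
step 3: x^-=[1.0967, -0.5163]  P^-=[1.4753 0.4868; 0.4868 0.4827]  H_jac=[0.9048 -0.4259]  S=[1.2000]  K=[0.9395; 0.1957]  nu=[-2.7922]  x^+=[-1.5265, -1.0627]  P^+=[0.4161 0.2662; 0.2662 0.4367]

H_jac[0,0] = 0.9048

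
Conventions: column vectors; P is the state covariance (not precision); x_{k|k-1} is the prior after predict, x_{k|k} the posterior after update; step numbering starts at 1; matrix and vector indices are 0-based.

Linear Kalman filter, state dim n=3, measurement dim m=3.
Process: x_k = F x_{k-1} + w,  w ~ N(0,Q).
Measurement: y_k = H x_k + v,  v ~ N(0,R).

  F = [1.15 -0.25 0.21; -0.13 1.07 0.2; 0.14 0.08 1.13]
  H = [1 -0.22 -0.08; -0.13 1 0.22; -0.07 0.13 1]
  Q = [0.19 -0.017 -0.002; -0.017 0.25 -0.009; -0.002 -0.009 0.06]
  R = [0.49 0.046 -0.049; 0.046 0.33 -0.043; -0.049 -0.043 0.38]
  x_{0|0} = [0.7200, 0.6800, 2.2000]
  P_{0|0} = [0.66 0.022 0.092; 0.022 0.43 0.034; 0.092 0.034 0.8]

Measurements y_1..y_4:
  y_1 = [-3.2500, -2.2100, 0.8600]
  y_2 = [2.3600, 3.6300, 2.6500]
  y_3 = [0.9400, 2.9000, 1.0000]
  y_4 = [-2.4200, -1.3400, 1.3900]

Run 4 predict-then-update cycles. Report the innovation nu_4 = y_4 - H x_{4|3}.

innov = [-2.7129, -4.2104, -1.3344]

step 1: x^-=[1.1200, 1.0740, 2.6412]  P^-=[1.1532 -0.1447 0.4000; -0.1447 0.7891 0.2304; 0.4000 0.2304 1.1330]  S=[1.6965 -0.3837 0.0852; -0.3837 1.3095 0.5107; 0.0852 0.5107 1.5385]  K=[0.6648 -0.0285 0.1679; -0.0561 0.6330 0.0160; 0.1389 0.0948 0.6985]  nu=[-3.9224, -3.7195, -1.8424]  x^+=[-1.6912, -1.0896, 0.4569]  P^+=[0.3303 0.0460 0.0496; 0.0460 0.2213 -0.0439; 0.0496 -0.0439 0.2637]
step 2: x^-=[-1.5765, -0.8546, 0.1924]  P^-=[0.6544 -0.0540 0.1896; -0.0540 0.4853 0.0102; 0.1896 0.0102 0.4134]  S=[1.1644 -0.1663 0.0386; -0.1663 0.8540 0.1046; 0.0386 0.1046 0.7820]  K=[0.5506 -0.0253 0.1510; -0.0590 0.5644 0.0260; 0.1233 0.0523 0.5004]  nu=[3.7639, 4.2374, 2.4584]  x^+=[0.7599, 1.3785, 2.1084]  P^+=[0.2728 0.0358 0.0459; 0.0358 0.1946 -0.0343; 0.0459 -0.0343 0.1895]
step 3: x^-=[0.9720, 1.7979, 2.5991]  P^-=[0.5765 -0.0533 0.1552; -0.0533 0.4580 0.0030; 0.1552 0.0030 0.3177]  S=[1.0894 -0.1547 0.0197; -0.1547 0.8194 0.0769; 0.0197 0.0769 0.6883]  K=[0.5216 -0.0299 0.1452; -0.0638 0.5527 0.0364; 0.1170 0.0454 0.4380]  nu=[0.5715, 0.6567, -1.7648]  x^+=[0.9942, 2.0601, 1.9229]  P^+=[0.2576 0.0315 0.0448; 0.0315 0.1884 -0.0291; 0.0448 -0.0291 0.1657]
step 4: x^-=[1.0322, 2.4596, 2.4769]  P^-=[0.5564 -0.0552 0.1441; -0.0552 0.4531 0.0033; 0.1441 0.0033 0.2874]  S=[1.0715 -0.1550 0.0122; -0.1550 0.8140 0.0714; 0.0122 0.0714 0.6595]  K=[0.5135 -0.0324 0.1426; -0.0656 0.5502 0.0418; 0.1140 0.0441 0.4143]  nu=[-2.7129, -4.2104, -1.3344]  x^+=[-0.4149, 0.2653, 1.4292]  P^+=[0.2533 0.0300 0.0442; 0.0300 0.1865 -0.0267; 0.0442 -0.0267 0.1565]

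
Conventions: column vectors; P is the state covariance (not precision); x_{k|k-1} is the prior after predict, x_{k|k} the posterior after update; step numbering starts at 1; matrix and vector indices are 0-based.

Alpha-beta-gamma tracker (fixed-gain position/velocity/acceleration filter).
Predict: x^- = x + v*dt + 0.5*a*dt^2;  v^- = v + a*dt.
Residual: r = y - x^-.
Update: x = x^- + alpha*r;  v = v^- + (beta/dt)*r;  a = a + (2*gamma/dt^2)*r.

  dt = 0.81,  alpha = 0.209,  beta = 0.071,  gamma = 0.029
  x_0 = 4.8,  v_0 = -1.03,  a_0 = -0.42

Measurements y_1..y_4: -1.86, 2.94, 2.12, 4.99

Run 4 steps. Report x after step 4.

step 1: x_pred=3.8279  r=-5.6879  x^+=2.6391  v^+=-1.8688  a^+=-0.9228
step 2: x_pred=0.8227  r=2.1173  x^+=1.2652  v^+=-2.4307  a^+=-0.7356
step 3: x_pred=-0.9449  r=3.0649  x^+=-0.3044  v^+=-2.7579  a^+=-0.4647
step 4: x_pred=-2.6907  r=7.6807  x^+=-1.0854  v^+=-2.4610  a^+=0.2143

x_post = -1.0854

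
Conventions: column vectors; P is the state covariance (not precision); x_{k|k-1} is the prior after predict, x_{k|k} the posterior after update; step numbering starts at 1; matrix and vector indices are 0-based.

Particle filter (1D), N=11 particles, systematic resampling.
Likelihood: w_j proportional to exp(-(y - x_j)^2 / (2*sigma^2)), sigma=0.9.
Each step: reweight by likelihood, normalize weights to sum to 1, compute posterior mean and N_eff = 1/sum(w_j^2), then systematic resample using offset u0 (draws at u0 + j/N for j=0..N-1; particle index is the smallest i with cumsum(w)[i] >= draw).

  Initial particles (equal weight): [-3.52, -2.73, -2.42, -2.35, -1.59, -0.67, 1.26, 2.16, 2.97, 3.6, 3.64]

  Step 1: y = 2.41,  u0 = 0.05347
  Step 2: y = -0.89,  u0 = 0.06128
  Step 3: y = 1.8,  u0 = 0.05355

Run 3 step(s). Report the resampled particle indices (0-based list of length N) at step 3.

step 1: w=[0.0000, 0.0000, 0.0000, 0.0000, 0.0000, 0.0009, 0.1453, 0.3164, 0.2709, 0.1372, 0.1292]  mean=2.6347  Neff=4.3454  idx=[6, 6, 7, 7, 7, 8, 8, 8, 9, 10, 10]
step 2: w=[0.4603, 0.4603, 0.0256, 0.0256, 0.0256, 0.0008, 0.0008, 0.0008, 0.0000, 0.0000, 0.0000]  mean=1.3335  Neff=2.3487  idx=[0, 0, 0, 0, 0, 1, 1, 1, 1, 1, 3]
step 3: w=[0.0900, 0.0900, 0.0900, 0.0900, 0.0900, 0.0900, 0.0900, 0.0900, 0.0900, 0.0900, 0.0995]  mean=1.3496  Neff=10.9901  idx=[0, 1, 2, 3, 4, 5, 6, 7, 8, 9, 10]

resampled_idx = [0, 1, 2, 3, 4, 5, 6, 7, 8, 9, 10]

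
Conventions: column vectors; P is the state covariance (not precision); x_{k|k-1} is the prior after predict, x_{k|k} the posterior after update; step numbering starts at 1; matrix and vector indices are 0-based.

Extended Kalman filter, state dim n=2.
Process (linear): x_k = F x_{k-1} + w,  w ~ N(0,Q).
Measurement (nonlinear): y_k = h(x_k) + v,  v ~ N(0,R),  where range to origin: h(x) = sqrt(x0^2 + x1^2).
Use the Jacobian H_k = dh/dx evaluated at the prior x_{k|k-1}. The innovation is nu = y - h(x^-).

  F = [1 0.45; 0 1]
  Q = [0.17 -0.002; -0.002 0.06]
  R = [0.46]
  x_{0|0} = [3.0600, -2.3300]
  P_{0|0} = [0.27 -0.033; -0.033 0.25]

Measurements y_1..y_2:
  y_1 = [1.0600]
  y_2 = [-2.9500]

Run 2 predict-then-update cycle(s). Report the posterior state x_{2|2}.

x_post = [0.8161, -0.1157]

step 1: x^-=[2.0115, -2.3300]  P^-=[0.4609 0.0775; 0.0775 0.3100]  H_jac=[0.6535 -0.7569]  S=[0.7578]  K=[0.3201; -0.2428]  nu=[-2.0182]  x^+=[1.3656, -1.8399]  P^+=[0.3833 0.1364; 0.1364 0.2653]
step 2: x^-=[0.5376, -1.8399]  P^-=[0.7298 0.2538; 0.2538 0.3253]  H_jac=[0.2804 -0.9599]  S=[0.6805]  K=[-0.0572; -0.3543]  nu=[-4.8669]  x^+=[0.8161, -0.1157]  P^+=[0.7276 0.2400; 0.2400 0.2399]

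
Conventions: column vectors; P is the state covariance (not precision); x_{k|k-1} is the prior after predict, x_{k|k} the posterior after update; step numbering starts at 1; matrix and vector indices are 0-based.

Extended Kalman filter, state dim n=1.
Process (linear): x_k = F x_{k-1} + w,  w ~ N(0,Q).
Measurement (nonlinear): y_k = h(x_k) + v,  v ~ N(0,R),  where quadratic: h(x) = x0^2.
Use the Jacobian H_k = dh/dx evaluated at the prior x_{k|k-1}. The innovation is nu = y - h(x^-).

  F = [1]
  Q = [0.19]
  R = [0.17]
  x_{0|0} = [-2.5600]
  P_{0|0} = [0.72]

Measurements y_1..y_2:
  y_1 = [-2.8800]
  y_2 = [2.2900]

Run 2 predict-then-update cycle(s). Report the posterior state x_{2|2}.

x_post = [-1.5859]

step 1: x^-=[-2.5600]  P^-=[0.9100]  H_jac=[-5.1200]  S=[24.0251]  K=[-0.1939]  nu=[-9.4336]  x^+=[-0.7305]  P^+=[0.0064]
step 2: x^-=[-0.7305]  P^-=[0.1964]  H_jac=[-1.4611]  S=[0.5893]  K=[-0.4870]  nu=[1.7563]  x^+=[-1.5859]  P^+=[0.0567]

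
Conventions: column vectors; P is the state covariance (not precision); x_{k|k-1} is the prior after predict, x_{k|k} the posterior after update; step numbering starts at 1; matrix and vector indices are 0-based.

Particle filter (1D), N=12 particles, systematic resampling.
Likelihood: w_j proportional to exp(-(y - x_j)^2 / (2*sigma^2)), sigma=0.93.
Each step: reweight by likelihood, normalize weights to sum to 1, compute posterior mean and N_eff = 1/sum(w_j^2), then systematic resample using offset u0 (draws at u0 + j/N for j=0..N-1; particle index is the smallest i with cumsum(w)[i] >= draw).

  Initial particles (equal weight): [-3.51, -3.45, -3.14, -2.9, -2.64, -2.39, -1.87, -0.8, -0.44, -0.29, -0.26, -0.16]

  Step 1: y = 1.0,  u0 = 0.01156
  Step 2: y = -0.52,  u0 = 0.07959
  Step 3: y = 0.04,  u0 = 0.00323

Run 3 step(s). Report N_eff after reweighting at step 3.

step 1: w=[0.0000, 0.0000, 0.0000, 0.0001, 0.0003, 0.0008, 0.0050, 0.0900, 0.1767, 0.2239, 0.2340, 0.2692]  mean=-0.3309  Neff=4.6146  idx=[7, 7, 8, 8, 9, 9, 10, 10, 10, 11, 11, 11]
step 2: w=[0.0830, 0.0830, 0.0865, 0.0865, 0.0842, 0.0842, 0.0835, 0.0835, 0.0835, 0.0806, 0.0806, 0.0806]  mean=-0.3617  Neff=11.9935  idx=[0, 1, 2, 3, 4, 5, 6, 7, 8, 9, 10, 11]
step 3: w=[0.0619, 0.0619, 0.0815, 0.0815, 0.0874, 0.0874, 0.0884, 0.0884, 0.0884, 0.0910, 0.0910, 0.0910]  mean=-0.3342  Neff=11.8283  idx=[0, 1, 2, 3, 4, 5, 6, 7, 8, 9, 10, 11]

N_eff = 11.8283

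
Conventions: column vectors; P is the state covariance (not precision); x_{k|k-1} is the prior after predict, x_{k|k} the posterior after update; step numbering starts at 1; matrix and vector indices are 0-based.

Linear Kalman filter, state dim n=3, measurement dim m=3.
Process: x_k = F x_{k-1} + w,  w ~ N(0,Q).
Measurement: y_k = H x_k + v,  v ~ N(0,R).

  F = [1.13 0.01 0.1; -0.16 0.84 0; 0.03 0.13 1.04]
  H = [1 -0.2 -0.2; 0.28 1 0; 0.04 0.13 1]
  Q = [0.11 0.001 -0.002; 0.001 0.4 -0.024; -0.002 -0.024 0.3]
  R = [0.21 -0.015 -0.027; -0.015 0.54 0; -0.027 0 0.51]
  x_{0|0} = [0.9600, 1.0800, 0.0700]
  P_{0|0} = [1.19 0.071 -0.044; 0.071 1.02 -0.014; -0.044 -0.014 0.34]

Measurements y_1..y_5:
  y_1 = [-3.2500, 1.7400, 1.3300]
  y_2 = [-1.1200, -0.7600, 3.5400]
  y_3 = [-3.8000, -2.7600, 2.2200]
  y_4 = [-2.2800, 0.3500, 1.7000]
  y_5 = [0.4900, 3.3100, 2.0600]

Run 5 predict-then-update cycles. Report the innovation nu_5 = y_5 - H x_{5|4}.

innov = [3.2628, 3.2668, -0.0516]

step 1: x^-=[1.1026, 0.7536, 0.2420]  P^-=[1.6246 -0.1388 0.0333; -0.1388 1.1311 0.0771; 0.0333 0.0771 0.6801]  S=[1.9554 0.0654 -0.1287; 0.0654 1.7207 0.2410; -0.1287 0.2410 1.2331]  K=[0.8455 0.1338 0.1272; -0.2139 0.6387 0.0301; -0.0223 -0.0279 0.5639]  nu=[-4.1535, 0.6777, 0.9459]  x^+=[-2.1983, 2.1034, 0.8493]  P^+=[0.1806 0.0090 0.0337; 0.0090 0.3456 -0.0242; 0.0337 -0.0242 0.2900]
step 2: x^-=[-2.3781, 2.1185, 1.0907]  P^-=[0.3514 -0.0228 0.0751; -0.0228 0.6461 -0.0138; 0.0751 -0.0138 0.6153]  S=[0.5898 -0.0688 -0.0779; -0.0688 1.2008 0.0934; -0.0779 0.0934 1.1389]  K=[0.6029 0.0889 0.1097; -0.1916 0.5213 0.0050; -0.0090 -0.0368 0.5437]  nu=[1.8999, -2.2127, 2.2690]  x^+=[-1.1806, 0.6122, 2.3886]  P^+=[0.1297 0.0027 0.0341; 0.0027 0.2836 -0.0293; 0.0341 -0.0293 0.2800]
step 3: x^-=[-1.0891, 0.7032, 2.5283]  P^-=[0.2861 -0.0205 0.0718; -0.0205 0.6027 -0.0249; 0.0718 -0.0249 0.6019]  S=[0.5218 -0.0739 -0.0773; -0.0739 1.1537 0.0752; -0.0773 0.0752 1.1216]  K=[0.5556 0.0804 0.1047; -0.1893 0.5053 0.0000; -0.0095 -0.0399 0.5384]  nu=[-2.0646, -3.1582, -0.3562]  x^+=[-2.5273, -0.5020, 2.4821]  P^+=[0.1196 0.0016 0.0334; 0.0016 0.2753 -0.0307; 0.0334 -0.0307 0.2775]
step 4: x^-=[-2.6126, -0.0173, 2.4403]  P^-=[0.2731 -0.0199 0.0702; -0.0199 0.5969 -0.0269; 0.0702 -0.0269 0.5987]  S=[0.5087 -0.0753 -0.0781; -0.0753 1.1471 0.0719; -0.0781 0.0719 1.1176]  K=[0.5446 0.0785 0.1032; -0.1890 0.5031 -0.0009; -0.0105 -0.0407 0.5369]  nu=[0.8172, 1.0989, -0.6335]  x^+=[-2.1467, 0.3817, 2.0469]  P^+=[0.1173 0.0014 0.0331; 0.0014 0.2741 -0.0311; 0.0331 -0.0311 0.2768]
step 5: x^-=[-2.2172, 0.6641, 2.1140]  P^-=[0.2700 -0.0197 0.0696; -0.0197 0.5960 -0.0273; 0.0696 -0.0273 0.5978]  S=[0.5056 -0.0757 -0.0785; -0.0757 1.1462 0.0712; -0.0785 0.0712 1.1166]  K=[0.5419 0.0781 0.1028; -0.1889 0.5028 -0.0011; -0.0109 -0.0409 0.5366]  nu=[3.2628, 3.2668, -0.0516]  x^+=[-0.1990, 1.6904, 1.9172]  P^+=[0.1167 0.0014 0.0329; 0.0014 0.2740 -0.0311; 0.0329 -0.0311 0.2767]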